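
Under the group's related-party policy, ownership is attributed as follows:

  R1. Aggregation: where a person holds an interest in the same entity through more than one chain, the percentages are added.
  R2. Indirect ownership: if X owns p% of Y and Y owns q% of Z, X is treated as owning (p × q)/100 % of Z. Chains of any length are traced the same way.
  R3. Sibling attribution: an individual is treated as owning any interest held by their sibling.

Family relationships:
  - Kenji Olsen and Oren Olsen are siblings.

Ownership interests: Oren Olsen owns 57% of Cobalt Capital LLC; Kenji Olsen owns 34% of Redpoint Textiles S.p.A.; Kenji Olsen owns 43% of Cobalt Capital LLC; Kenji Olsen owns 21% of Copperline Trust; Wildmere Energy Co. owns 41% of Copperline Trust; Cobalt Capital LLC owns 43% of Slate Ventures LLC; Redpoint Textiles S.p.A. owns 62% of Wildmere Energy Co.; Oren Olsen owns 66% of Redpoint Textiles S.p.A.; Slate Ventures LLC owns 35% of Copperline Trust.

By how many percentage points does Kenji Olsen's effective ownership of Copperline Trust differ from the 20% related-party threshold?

41.47

By sibling attribution (R3), Kenji Olsen is treated as also owning Oren Olsen's interest in Cobalt Capital LLC, giving 43% + 57% = 100%.
By sibling attribution (R3), Kenji Olsen is treated as also owning Oren Olsen's interest in Redpoint Textiles S.p.A, giving 34% + 66% = 100%.
Chain via Cobalt Capital LLC → Slate Ventures LLC (R2): 100% × 43% × 35% = 15.05% of Copperline Trust.
Chain via Redpoint Textiles S.p.A. → Wildmere Energy Co. (R2): 100% × 62% × 41% = 25.42% of Copperline Trust.
Direct interest in Copperline Trust: 21%.
Aggregating (R1): 15.05% + 25.42% + 21% = 61.47%.
61.47% exceeds the 20% threshold by 41.47 percentage points.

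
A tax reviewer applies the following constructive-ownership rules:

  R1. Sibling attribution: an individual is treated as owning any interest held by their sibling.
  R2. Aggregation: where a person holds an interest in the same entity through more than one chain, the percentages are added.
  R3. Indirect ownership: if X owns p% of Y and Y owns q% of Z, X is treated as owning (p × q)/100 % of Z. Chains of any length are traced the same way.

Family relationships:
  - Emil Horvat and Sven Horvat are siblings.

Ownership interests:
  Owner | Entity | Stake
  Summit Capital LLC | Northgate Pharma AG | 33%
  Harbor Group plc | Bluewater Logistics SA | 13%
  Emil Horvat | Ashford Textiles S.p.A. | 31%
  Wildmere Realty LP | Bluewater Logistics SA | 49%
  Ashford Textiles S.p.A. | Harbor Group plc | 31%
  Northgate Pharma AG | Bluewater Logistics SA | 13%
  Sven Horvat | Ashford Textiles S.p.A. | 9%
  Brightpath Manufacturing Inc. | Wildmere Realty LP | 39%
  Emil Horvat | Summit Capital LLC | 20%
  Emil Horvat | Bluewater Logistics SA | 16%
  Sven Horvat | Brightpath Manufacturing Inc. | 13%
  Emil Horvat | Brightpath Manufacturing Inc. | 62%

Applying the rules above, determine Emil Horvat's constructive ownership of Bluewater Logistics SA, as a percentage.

By sibling attribution (R1), Emil Horvat is treated as also owning Sven Horvat's interest in Ashford Textiles S.p.A, giving 31% + 9% = 40%.
By sibling attribution (R1), Emil Horvat is treated as also owning Sven Horvat's interest in Brightpath Manufacturing Inc, giving 62% + 13% = 75%.
Chain via Ashford Textiles S.p.A. → Harbor Group plc (R3): 40% × 31% × 13% = 1.612% of Bluewater Logistics SA.
Chain via Summit Capital LLC → Northgate Pharma AG (R3): 20% × 33% × 13% = 0.858% of Bluewater Logistics SA.
Chain via Brightpath Manufacturing Inc. → Wildmere Realty LP (R3): 75% × 39% × 49% = 14.3325% of Bluewater Logistics SA.
Direct interest in Bluewater Logistics SA: 16%.
Aggregating (R2): 1.612% + 0.858% + 14.3325% + 16% = 32.8025%.

32.8025%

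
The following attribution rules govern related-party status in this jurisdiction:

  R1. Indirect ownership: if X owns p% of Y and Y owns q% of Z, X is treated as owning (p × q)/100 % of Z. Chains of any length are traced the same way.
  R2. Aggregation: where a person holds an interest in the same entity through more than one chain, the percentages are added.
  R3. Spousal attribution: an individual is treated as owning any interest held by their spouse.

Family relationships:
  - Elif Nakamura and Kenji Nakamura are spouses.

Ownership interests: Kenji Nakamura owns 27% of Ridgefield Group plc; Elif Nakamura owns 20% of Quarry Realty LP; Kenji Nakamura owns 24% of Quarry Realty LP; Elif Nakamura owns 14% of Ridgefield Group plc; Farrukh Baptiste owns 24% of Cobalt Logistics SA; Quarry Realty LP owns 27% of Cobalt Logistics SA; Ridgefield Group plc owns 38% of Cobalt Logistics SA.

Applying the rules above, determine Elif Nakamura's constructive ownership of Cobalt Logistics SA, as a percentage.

27.46%

By spousal attribution (R3), Elif Nakamura is treated as also owning Kenji Nakamura's interest in Ridgefield Group plc, giving 14% + 27% = 41%.
By spousal attribution (R3), Elif Nakamura is treated as also owning Kenji Nakamura's interest in Quarry Realty LP, giving 20% + 24% = 44%.
Chain via Ridgefield Group plc (R1): 41% × 38% = 15.58% of Cobalt Logistics SA.
Chain via Quarry Realty LP (R1): 44% × 27% = 11.88% of Cobalt Logistics SA.
Aggregating (R2): 15.58% + 11.88% = 27.46%.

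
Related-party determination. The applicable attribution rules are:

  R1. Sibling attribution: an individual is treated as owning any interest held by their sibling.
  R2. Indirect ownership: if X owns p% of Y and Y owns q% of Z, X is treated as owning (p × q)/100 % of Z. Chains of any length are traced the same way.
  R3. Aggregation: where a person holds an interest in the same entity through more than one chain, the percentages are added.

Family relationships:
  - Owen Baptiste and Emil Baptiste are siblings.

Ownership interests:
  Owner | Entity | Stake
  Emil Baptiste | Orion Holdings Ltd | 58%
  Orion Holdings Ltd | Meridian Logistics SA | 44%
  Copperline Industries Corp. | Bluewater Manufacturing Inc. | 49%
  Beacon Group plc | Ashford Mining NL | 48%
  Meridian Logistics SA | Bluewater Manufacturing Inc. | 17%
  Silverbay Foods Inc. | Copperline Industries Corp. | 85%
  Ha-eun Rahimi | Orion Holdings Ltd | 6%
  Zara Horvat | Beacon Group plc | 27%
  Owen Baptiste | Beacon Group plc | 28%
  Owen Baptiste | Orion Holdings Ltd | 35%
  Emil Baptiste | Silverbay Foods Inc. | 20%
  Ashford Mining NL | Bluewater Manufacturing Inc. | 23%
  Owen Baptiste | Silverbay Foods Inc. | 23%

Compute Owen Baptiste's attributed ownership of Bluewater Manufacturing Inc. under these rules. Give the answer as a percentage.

By sibling attribution (R1), Owen Baptiste is treated as also owning Emil Baptiste's interest in Orion Holdings Ltd, giving 35% + 58% = 93%.
By sibling attribution (R1), Owen Baptiste is treated as also owning Emil Baptiste's interest in Silverbay Foods Inc, giving 23% + 20% = 43%.
Chain via Orion Holdings Ltd → Meridian Logistics SA (R2): 93% × 44% × 17% = 6.9564% of Bluewater Manufacturing Inc.
Chain via Beacon Group plc → Ashford Mining NL (R2): 28% × 48% × 23% = 3.0912% of Bluewater Manufacturing Inc.
Chain via Silverbay Foods Inc. → Copperline Industries Corp. (R2): 43% × 85% × 49% = 17.9095% of Bluewater Manufacturing Inc.
Aggregating (R3): 6.9564% + 3.0912% + 17.9095% = 27.9571%.

27.9571%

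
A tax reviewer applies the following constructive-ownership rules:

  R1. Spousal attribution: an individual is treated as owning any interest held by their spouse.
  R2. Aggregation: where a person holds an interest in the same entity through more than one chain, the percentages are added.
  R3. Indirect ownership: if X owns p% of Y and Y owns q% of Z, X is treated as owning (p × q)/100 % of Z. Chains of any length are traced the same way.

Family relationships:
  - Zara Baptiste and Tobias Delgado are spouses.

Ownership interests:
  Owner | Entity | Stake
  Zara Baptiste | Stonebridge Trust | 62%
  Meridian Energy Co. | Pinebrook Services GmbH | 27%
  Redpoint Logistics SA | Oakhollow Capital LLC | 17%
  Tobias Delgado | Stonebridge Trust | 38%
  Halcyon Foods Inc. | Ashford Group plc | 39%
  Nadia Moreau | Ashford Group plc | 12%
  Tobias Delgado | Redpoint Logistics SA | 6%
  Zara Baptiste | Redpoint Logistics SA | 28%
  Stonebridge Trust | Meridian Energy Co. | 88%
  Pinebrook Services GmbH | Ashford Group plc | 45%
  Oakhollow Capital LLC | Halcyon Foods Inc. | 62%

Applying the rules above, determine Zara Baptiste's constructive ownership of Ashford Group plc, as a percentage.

By spousal attribution (R1), Zara Baptiste is treated as also owning Tobias Delgado's interest in Redpoint Logistics SA, giving 28% + 6% = 34%.
By spousal attribution (R1), Zara Baptiste is treated as also owning Tobias Delgado's interest in Stonebridge Trust, giving 62% + 38% = 100%.
Chain via Redpoint Logistics SA → Oakhollow Capital LLC → Halcyon Foods Inc. (R3): 34% × 17% × 62% × 39% = 1.397604% of Ashford Group plc.
Chain via Stonebridge Trust → Meridian Energy Co. → Pinebrook Services GmbH (R3): 100% × 88% × 27% × 45% = 10.692% of Ashford Group plc.
Aggregating (R2): 1.397604% + 10.692% = 12.089604%.

12.089604%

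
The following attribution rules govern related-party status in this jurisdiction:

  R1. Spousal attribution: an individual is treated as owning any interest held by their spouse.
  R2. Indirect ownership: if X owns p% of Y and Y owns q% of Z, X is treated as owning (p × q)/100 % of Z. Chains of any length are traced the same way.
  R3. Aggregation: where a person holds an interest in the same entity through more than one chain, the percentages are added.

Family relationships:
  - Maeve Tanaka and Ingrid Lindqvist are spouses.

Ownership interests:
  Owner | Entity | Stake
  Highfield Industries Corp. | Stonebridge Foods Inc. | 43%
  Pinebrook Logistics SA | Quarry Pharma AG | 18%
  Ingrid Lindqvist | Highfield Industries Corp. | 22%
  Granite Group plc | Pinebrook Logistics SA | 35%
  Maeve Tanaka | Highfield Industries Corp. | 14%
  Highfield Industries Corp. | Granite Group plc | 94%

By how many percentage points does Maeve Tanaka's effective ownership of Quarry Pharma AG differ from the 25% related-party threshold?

22.86808

By spousal attribution (R1), Maeve Tanaka is treated as also owning Ingrid Lindqvist's interest in Highfield Industries Corp, giving 14% + 22% = 36%.
Chain via Highfield Industries Corp. → Granite Group plc → Pinebrook Logistics SA (R2): 36% × 94% × 35% × 18% = 2.13192% of Quarry Pharma AG.
2.13192% falls short of the 25% threshold by 22.86808 percentage points.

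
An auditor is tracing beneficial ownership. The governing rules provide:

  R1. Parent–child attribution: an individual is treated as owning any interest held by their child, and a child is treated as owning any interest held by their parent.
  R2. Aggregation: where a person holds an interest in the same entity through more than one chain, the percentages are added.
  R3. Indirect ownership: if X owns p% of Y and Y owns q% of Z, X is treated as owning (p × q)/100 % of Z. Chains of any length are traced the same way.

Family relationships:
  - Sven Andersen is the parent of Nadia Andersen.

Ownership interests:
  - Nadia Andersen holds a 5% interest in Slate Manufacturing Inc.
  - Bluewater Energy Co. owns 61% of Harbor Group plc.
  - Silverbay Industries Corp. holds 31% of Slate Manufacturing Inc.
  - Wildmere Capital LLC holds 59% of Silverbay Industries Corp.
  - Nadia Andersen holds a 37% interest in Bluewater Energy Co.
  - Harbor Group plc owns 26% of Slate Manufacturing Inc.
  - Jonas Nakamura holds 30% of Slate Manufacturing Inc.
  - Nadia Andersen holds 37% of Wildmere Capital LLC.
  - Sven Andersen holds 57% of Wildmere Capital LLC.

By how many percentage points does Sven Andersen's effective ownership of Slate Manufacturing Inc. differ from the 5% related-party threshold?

By parent–child attribution (R1), Sven Andersen is treated as also owning Nadia Andersen's interest in Wildmere Capital LLC, giving 57% + 37% = 94%.
By parent–child attribution (R1), Sven Andersen is treated as owning Nadia Andersen's 37% interest in Bluewater Energy Co.
By parent–child attribution (R1), Sven Andersen is treated as owning Nadia Andersen's 5% interest in Slate Manufacturing Inc.
Chain via Wildmere Capital LLC → Silverbay Industries Corp. (R3): 94% × 59% × 31% = 17.1926% of Slate Manufacturing Inc.
Chain via Bluewater Energy Co. → Harbor Group plc (R3): 37% × 61% × 26% = 5.8682% of Slate Manufacturing Inc.
Direct interest in Slate Manufacturing Inc: 5%.
Aggregating (R2): 17.1926% + 5.8682% + 5% = 28.0608%.
28.0608% exceeds the 5% threshold by 23.0608 percentage points.

23.0608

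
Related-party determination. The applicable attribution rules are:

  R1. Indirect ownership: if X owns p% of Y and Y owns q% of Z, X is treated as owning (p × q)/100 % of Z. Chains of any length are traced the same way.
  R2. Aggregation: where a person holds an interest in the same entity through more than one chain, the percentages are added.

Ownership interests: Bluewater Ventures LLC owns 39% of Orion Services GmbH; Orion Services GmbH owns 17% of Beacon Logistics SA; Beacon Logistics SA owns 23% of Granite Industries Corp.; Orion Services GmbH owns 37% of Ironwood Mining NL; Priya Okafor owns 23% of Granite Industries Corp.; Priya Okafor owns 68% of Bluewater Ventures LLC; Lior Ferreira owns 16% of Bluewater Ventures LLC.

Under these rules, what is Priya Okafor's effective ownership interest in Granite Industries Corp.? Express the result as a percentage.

Chain via Bluewater Ventures LLC → Orion Services GmbH → Beacon Logistics SA (R1): 68% × 39% × 17% × 23% = 1.036932% of Granite Industries Corp.
Direct interest in Granite Industries Corp: 23%.
Aggregating (R2): 1.036932% + 23% = 24.036932%.

24.036932%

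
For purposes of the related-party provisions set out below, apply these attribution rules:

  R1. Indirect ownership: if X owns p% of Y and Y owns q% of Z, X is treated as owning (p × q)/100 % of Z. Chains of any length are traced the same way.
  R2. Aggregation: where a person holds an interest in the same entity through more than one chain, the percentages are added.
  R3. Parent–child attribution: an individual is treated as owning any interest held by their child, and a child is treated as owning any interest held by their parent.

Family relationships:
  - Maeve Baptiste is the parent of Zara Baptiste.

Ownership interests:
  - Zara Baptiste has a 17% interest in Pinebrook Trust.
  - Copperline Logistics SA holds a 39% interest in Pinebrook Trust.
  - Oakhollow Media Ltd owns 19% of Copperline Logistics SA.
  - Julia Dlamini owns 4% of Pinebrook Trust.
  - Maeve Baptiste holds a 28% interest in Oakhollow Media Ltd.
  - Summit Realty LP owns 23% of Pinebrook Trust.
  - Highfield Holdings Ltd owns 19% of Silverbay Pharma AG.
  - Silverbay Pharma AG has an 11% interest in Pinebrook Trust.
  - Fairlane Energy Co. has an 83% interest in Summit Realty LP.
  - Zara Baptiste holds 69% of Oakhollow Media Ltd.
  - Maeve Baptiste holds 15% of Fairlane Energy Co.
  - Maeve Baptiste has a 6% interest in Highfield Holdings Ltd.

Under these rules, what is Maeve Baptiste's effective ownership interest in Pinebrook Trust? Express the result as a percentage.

By parent–child attribution (R3), Maeve Baptiste is treated as also owning Zara Baptiste's interest in Oakhollow Media Ltd, giving 28% + 69% = 97%.
By parent–child attribution (R3), Maeve Baptiste is treated as owning Zara Baptiste's 17% interest in Pinebrook Trust.
Chain via Fairlane Energy Co. → Summit Realty LP (R1): 15% × 83% × 23% = 2.8635% of Pinebrook Trust.
Chain via Highfield Holdings Ltd → Silverbay Pharma AG (R1): 6% × 19% × 11% = 0.1254% of Pinebrook Trust.
Chain via Oakhollow Media Ltd → Copperline Logistics SA (R1): 97% × 19% × 39% = 7.1877% of Pinebrook Trust.
Direct interest in Pinebrook Trust: 17%.
Aggregating (R2): 2.8635% + 0.1254% + 7.1877% + 17% = 27.1766%.

27.1766%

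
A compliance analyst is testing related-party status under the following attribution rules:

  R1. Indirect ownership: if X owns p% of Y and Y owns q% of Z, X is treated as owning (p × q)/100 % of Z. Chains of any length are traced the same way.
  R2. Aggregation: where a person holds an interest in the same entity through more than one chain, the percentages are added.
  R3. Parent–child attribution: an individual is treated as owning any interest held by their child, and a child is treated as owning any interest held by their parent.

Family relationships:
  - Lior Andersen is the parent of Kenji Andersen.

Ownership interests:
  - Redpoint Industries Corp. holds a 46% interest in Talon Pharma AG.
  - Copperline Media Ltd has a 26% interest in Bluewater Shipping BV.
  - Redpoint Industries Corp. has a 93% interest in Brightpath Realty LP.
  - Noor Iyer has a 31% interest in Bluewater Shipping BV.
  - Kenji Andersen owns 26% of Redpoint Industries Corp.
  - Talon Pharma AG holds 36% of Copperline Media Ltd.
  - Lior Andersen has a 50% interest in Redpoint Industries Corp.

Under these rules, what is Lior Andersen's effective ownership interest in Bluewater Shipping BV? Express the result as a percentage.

By parent–child attribution (R3), Lior Andersen is treated as also owning Kenji Andersen's interest in Redpoint Industries Corp, giving 50% + 26% = 76%.
Chain via Redpoint Industries Corp. → Talon Pharma AG → Copperline Media Ltd (R1): 76% × 46% × 36% × 26% = 3.272256% of Bluewater Shipping BV.

3.272256%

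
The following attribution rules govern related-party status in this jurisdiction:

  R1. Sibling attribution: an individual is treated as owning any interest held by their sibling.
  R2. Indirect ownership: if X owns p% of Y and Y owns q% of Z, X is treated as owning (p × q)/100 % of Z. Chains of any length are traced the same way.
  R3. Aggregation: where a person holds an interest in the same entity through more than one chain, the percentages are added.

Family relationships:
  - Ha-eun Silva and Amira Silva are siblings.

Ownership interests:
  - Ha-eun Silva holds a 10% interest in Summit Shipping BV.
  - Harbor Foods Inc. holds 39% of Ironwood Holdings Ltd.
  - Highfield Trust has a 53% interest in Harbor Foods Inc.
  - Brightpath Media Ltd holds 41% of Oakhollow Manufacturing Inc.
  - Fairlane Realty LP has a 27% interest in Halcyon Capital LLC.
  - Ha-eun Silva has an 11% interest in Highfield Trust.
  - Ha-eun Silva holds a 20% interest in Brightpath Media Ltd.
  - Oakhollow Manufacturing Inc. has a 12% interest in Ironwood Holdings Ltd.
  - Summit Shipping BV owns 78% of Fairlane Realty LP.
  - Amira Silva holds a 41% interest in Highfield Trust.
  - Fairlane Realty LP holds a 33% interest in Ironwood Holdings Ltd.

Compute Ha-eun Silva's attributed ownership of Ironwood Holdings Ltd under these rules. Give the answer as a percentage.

14.3064%

By sibling attribution (R1), Ha-eun Silva is treated as also owning Amira Silva's interest in Highfield Trust, giving 11% + 41% = 52%.
Chain via Summit Shipping BV → Fairlane Realty LP (R2): 10% × 78% × 33% = 2.574% of Ironwood Holdings Ltd.
Chain via Brightpath Media Ltd → Oakhollow Manufacturing Inc. (R2): 20% × 41% × 12% = 0.984% of Ironwood Holdings Ltd.
Chain via Highfield Trust → Harbor Foods Inc. (R2): 52% × 53% × 39% = 10.7484% of Ironwood Holdings Ltd.
Aggregating (R3): 2.574% + 0.984% + 10.7484% = 14.3064%.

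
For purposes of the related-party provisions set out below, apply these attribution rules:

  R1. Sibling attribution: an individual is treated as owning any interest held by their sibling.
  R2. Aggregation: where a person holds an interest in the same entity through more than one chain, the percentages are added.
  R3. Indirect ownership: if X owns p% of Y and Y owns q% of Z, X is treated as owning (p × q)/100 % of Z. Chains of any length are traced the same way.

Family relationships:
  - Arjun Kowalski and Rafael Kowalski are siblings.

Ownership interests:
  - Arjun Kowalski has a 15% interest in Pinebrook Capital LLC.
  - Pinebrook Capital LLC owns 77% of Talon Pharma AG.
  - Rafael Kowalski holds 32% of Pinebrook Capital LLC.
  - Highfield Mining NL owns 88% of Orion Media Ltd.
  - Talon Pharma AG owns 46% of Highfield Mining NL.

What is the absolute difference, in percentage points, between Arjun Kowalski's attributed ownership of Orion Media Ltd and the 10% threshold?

4.649712

By sibling attribution (R1), Arjun Kowalski is treated as also owning Rafael Kowalski's interest in Pinebrook Capital LLC, giving 15% + 32% = 47%.
Chain via Pinebrook Capital LLC → Talon Pharma AG → Highfield Mining NL (R3): 47% × 77% × 46% × 88% = 14.649712% of Orion Media Ltd.
14.649712% exceeds the 10% threshold by 4.649712 percentage points.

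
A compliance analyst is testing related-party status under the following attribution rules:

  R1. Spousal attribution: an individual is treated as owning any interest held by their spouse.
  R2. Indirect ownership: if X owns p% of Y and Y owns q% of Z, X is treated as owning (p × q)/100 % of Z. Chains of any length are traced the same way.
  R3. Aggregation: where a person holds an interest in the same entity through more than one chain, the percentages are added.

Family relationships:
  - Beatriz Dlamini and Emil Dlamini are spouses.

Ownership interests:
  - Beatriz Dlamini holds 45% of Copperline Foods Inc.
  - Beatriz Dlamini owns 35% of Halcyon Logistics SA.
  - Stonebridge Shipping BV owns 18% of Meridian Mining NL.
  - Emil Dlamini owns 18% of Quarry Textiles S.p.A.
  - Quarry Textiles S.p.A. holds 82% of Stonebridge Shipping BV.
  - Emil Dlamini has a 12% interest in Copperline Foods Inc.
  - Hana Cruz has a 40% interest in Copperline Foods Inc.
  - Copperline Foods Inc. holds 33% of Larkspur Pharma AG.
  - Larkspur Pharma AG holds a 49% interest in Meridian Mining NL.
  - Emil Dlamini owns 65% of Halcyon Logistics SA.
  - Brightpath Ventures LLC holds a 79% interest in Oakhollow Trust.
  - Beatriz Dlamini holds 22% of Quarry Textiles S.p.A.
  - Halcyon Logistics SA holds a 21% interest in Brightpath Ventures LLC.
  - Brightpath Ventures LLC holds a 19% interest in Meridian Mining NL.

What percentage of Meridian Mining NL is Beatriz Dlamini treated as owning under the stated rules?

19.1109%

By spousal attribution (R1), Beatriz Dlamini is treated as also owning Emil Dlamini's interest in Copperline Foods Inc, giving 45% + 12% = 57%.
By spousal attribution (R1), Beatriz Dlamini is treated as also owning Emil Dlamini's interest in Quarry Textiles S.p.A, giving 22% + 18% = 40%.
By spousal attribution (R1), Beatriz Dlamini is treated as also owning Emil Dlamini's interest in Halcyon Logistics SA, giving 35% + 65% = 100%.
Chain via Copperline Foods Inc. → Larkspur Pharma AG (R2): 57% × 33% × 49% = 9.2169% of Meridian Mining NL.
Chain via Quarry Textiles S.p.A. → Stonebridge Shipping BV (R2): 40% × 82% × 18% = 5.904% of Meridian Mining NL.
Chain via Halcyon Logistics SA → Brightpath Ventures LLC (R2): 100% × 21% × 19% = 3.99% of Meridian Mining NL.
Aggregating (R3): 9.2169% + 5.904% + 3.99% = 19.1109%.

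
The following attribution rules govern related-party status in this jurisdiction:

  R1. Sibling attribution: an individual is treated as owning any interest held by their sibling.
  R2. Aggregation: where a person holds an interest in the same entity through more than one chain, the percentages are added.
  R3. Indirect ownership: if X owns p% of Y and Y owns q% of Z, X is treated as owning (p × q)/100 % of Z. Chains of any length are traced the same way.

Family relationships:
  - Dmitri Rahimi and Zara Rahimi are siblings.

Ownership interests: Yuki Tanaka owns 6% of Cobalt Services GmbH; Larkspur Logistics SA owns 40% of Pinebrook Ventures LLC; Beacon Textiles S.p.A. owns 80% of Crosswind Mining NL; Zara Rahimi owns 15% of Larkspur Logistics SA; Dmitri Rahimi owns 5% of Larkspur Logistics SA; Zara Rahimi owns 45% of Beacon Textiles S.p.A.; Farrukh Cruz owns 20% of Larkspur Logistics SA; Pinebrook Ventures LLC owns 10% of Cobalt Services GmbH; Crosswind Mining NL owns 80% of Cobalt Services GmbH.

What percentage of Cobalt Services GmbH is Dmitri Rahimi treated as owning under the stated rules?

By sibling attribution (R1), Dmitri Rahimi is treated as also owning Zara Rahimi's interest in Larkspur Logistics SA, giving 5% + 15% = 20%.
By sibling attribution (R1), Dmitri Rahimi is treated as owning Zara Rahimi's 45% interest in Beacon Textiles S.p.A.
Chain via Larkspur Logistics SA → Pinebrook Ventures LLC (R3): 20% × 40% × 10% = 0.8% of Cobalt Services GmbH.
Chain via Beacon Textiles S.p.A. → Crosswind Mining NL (R3): 45% × 80% × 80% = 28.8% of Cobalt Services GmbH.
Aggregating (R2): 0.8% + 28.8% = 29.6%.

29.6%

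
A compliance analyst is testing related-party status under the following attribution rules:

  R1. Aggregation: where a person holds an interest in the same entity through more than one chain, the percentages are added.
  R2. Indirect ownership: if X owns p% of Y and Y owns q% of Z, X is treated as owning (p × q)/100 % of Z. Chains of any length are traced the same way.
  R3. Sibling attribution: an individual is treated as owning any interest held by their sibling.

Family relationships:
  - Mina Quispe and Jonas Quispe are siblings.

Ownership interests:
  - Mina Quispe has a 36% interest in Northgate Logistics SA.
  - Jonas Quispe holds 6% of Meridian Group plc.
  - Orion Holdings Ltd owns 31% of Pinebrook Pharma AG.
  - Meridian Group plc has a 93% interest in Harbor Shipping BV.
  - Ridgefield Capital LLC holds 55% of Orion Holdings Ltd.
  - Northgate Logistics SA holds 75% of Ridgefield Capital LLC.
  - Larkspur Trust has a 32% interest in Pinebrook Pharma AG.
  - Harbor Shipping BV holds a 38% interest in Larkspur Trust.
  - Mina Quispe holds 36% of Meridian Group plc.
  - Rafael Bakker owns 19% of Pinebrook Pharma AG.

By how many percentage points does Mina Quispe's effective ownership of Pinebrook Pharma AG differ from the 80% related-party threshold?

By sibling attribution (R3), Mina Quispe is treated as also owning Jonas Quispe's interest in Meridian Group plc, giving 36% + 6% = 42%.
Chain via Meridian Group plc → Harbor Shipping BV → Larkspur Trust (R2): 42% × 93% × 38% × 32% = 4.749696% of Pinebrook Pharma AG.
Chain via Northgate Logistics SA → Ridgefield Capital LLC → Orion Holdings Ltd (R2): 36% × 75% × 55% × 31% = 4.6035% of Pinebrook Pharma AG.
Aggregating (R1): 4.749696% + 4.6035% = 9.353196%.
9.353196% falls short of the 80% threshold by 70.646804 percentage points.

70.646804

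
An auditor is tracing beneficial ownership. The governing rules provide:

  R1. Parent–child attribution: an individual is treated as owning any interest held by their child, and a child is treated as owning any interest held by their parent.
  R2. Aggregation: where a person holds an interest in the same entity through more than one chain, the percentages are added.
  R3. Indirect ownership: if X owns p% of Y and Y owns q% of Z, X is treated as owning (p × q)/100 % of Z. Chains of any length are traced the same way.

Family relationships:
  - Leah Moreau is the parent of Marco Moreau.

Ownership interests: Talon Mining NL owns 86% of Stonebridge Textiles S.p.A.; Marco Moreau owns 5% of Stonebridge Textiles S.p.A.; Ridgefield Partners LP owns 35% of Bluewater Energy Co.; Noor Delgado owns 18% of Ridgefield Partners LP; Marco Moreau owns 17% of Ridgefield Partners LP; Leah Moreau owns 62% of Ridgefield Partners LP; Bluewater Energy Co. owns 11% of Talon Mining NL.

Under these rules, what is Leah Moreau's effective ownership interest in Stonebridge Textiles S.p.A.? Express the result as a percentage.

7.61569%

By parent–child attribution (R1), Leah Moreau is treated as also owning Marco Moreau's interest in Ridgefield Partners LP, giving 62% + 17% = 79%.
By parent–child attribution (R1), Leah Moreau is treated as owning Marco Moreau's 5% interest in Stonebridge Textiles S.p.A.
Chain via Ridgefield Partners LP → Bluewater Energy Co. → Talon Mining NL (R3): 79% × 35% × 11% × 86% = 2.61569% of Stonebridge Textiles S.p.A.
Direct interest in Stonebridge Textiles S.p.A: 5%.
Aggregating (R2): 2.61569% + 5% = 7.61569%.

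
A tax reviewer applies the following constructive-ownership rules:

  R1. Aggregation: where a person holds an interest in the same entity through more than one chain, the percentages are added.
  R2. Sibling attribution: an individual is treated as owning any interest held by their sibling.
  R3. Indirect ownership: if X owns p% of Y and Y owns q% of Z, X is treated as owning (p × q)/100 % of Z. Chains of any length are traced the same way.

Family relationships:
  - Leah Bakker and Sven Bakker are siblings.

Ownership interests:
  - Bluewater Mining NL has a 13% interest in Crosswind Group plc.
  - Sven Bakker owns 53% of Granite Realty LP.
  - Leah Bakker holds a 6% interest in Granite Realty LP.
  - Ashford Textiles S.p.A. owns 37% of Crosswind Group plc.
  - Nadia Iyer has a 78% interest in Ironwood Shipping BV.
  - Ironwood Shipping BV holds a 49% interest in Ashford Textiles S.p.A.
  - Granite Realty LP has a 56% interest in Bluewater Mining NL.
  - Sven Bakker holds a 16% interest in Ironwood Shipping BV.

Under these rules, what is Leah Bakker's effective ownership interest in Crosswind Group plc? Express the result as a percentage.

7.196%

By sibling attribution (R2), Leah Bakker is treated as also owning Sven Bakker's interest in Granite Realty LP, giving 6% + 53% = 59%.
By sibling attribution (R2), Leah Bakker is treated as owning Sven Bakker's 16% interest in Ironwood Shipping BV.
Chain via Granite Realty LP → Bluewater Mining NL (R3): 59% × 56% × 13% = 4.2952% of Crosswind Group plc.
Chain via Ironwood Shipping BV → Ashford Textiles S.p.A. (R3): 16% × 49% × 37% = 2.9008% of Crosswind Group plc.
Aggregating (R1): 4.2952% + 2.9008% = 7.196%.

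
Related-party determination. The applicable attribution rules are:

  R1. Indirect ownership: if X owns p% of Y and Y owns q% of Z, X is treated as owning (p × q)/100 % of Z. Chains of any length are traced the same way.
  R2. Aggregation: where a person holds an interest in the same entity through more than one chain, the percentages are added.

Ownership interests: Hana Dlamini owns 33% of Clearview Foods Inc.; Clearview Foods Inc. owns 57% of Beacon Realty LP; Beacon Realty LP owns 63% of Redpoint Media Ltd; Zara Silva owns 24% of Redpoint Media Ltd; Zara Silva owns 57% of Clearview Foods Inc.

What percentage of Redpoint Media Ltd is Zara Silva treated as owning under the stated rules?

Chain via Clearview Foods Inc. → Beacon Realty LP (R1): 57% × 57% × 63% = 20.4687% of Redpoint Media Ltd.
Direct interest in Redpoint Media Ltd: 24%.
Aggregating (R2): 20.4687% + 24% = 44.4687%.

44.4687%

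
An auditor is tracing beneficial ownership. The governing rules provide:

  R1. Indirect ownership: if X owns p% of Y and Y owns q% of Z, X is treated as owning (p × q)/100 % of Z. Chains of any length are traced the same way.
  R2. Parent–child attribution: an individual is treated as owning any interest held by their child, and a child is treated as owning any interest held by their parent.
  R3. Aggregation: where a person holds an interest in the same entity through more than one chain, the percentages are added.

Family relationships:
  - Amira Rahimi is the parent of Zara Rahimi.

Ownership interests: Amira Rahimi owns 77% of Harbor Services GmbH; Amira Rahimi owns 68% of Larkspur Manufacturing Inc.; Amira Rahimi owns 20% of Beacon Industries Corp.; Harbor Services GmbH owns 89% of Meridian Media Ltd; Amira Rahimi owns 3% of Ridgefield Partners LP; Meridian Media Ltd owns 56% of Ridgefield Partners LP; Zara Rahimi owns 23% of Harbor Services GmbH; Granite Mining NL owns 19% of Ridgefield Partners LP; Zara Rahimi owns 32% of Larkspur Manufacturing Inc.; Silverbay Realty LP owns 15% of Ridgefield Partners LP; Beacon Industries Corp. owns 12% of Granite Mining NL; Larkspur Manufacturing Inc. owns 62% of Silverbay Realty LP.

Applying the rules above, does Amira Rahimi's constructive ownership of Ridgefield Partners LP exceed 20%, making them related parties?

By parent–child attribution (R2), Amira Rahimi is treated as also owning Zara Rahimi's interest in Larkspur Manufacturing Inc, giving 68% + 32% = 100%.
By parent–child attribution (R2), Amira Rahimi is treated as also owning Zara Rahimi's interest in Harbor Services GmbH, giving 77% + 23% = 100%.
Chain via Larkspur Manufacturing Inc. → Silverbay Realty LP (R1): 100% × 62% × 15% = 9.3% of Ridgefield Partners LP.
Chain via Beacon Industries Corp. → Granite Mining NL (R1): 20% × 12% × 19% = 0.456% of Ridgefield Partners LP.
Chain via Harbor Services GmbH → Meridian Media Ltd (R1): 100% × 89% × 56% = 49.84% of Ridgefield Partners LP.
Direct interest in Ridgefield Partners LP: 3%.
Aggregating (R3): 9.3% + 0.456% + 49.84% + 3% = 62.596%.
62.596% exceeds the 20% threshold, so Amira is a related party to Ridgefield Partners LP.

Yes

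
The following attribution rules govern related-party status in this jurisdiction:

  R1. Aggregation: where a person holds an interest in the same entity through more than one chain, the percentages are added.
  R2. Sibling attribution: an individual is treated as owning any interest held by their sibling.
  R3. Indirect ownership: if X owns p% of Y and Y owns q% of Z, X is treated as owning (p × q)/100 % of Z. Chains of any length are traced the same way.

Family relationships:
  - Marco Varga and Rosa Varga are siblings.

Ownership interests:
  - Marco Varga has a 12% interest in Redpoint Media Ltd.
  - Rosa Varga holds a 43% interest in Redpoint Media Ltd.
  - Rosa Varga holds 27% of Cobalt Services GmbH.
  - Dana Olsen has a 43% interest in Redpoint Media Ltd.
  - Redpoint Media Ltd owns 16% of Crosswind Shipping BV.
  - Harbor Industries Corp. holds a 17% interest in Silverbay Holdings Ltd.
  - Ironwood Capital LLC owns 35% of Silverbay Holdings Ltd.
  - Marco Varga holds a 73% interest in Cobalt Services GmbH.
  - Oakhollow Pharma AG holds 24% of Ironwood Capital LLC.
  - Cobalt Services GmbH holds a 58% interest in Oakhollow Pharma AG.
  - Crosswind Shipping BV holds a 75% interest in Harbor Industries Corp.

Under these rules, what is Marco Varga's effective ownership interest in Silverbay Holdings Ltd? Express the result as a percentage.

5.994%

By sibling attribution (R2), Marco Varga is treated as also owning Rosa Varga's interest in Redpoint Media Ltd, giving 12% + 43% = 55%.
By sibling attribution (R2), Marco Varga is treated as also owning Rosa Varga's interest in Cobalt Services GmbH, giving 73% + 27% = 100%.
Chain via Redpoint Media Ltd → Crosswind Shipping BV → Harbor Industries Corp. (R3): 55% × 16% × 75% × 17% = 1.122% of Silverbay Holdings Ltd.
Chain via Cobalt Services GmbH → Oakhollow Pharma AG → Ironwood Capital LLC (R3): 100% × 58% × 24% × 35% = 4.872% of Silverbay Holdings Ltd.
Aggregating (R1): 1.122% + 4.872% = 5.994%.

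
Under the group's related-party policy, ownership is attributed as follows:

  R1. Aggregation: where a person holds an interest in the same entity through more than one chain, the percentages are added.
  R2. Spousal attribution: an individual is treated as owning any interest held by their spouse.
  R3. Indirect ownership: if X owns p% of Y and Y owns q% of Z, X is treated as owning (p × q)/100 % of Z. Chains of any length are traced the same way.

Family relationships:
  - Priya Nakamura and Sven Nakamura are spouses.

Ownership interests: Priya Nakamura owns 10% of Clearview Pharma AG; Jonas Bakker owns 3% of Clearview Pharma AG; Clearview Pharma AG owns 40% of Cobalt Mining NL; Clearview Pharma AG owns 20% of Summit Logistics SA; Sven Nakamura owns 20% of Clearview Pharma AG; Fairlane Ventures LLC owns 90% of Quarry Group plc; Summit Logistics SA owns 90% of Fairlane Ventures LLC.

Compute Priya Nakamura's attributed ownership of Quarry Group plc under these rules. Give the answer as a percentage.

By spousal attribution (R2), Priya Nakamura is treated as also owning Sven Nakamura's interest in Clearview Pharma AG, giving 10% + 20% = 30%.
Chain via Clearview Pharma AG → Summit Logistics SA → Fairlane Ventures LLC (R3): 30% × 20% × 90% × 90% = 4.86% of Quarry Group plc.

4.86%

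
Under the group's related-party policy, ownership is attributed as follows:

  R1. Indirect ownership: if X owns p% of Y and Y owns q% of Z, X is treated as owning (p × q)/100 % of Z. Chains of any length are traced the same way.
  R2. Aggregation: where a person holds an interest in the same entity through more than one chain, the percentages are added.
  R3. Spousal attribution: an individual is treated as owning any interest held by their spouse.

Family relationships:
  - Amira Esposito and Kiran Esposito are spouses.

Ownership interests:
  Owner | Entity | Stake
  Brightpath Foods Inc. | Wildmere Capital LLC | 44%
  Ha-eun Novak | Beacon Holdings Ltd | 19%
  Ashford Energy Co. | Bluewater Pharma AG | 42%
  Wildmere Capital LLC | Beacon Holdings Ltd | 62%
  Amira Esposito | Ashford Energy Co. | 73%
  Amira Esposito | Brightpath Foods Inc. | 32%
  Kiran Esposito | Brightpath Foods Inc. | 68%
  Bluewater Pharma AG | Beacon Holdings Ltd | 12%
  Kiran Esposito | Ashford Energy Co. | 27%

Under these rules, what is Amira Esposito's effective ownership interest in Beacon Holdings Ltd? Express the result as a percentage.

By spousal attribution (R3), Amira Esposito is treated as also owning Kiran Esposito's interest in Ashford Energy Co, giving 73% + 27% = 100%.
By spousal attribution (R3), Amira Esposito is treated as also owning Kiran Esposito's interest in Brightpath Foods Inc, giving 32% + 68% = 100%.
Chain via Ashford Energy Co. → Bluewater Pharma AG (R1): 100% × 42% × 12% = 5.04% of Beacon Holdings Ltd.
Chain via Brightpath Foods Inc. → Wildmere Capital LLC (R1): 100% × 44% × 62% = 27.28% of Beacon Holdings Ltd.
Aggregating (R2): 5.04% + 27.28% = 32.32%.

32.32%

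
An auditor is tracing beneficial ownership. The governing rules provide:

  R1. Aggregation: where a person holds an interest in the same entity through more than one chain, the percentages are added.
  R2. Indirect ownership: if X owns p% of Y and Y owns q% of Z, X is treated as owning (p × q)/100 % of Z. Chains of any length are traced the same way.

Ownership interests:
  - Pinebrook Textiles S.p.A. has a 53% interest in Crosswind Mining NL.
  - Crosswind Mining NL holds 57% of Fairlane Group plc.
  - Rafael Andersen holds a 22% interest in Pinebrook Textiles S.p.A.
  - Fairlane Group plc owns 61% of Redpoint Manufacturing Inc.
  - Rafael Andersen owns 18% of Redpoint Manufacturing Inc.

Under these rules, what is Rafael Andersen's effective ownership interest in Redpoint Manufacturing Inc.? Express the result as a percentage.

22.054182%

Chain via Pinebrook Textiles S.p.A. → Crosswind Mining NL → Fairlane Group plc (R2): 22% × 53% × 57% × 61% = 4.054182% of Redpoint Manufacturing Inc.
Direct interest in Redpoint Manufacturing Inc: 18%.
Aggregating (R1): 4.054182% + 18% = 22.054182%.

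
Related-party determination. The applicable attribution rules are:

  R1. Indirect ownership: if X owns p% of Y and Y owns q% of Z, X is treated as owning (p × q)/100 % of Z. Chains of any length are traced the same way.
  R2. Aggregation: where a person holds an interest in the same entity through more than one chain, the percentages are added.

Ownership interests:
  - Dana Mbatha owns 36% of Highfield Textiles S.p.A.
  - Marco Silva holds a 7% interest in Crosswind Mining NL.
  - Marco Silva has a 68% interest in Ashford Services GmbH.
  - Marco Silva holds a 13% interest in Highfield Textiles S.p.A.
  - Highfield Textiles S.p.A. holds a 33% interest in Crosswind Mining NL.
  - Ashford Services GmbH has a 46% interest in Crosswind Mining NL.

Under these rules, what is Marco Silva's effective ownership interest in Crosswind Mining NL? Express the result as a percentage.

42.57%

Chain via Highfield Textiles S.p.A. (R1): 13% × 33% = 4.29% of Crosswind Mining NL.
Chain via Ashford Services GmbH (R1): 68% × 46% = 31.28% of Crosswind Mining NL.
Direct interest in Crosswind Mining NL: 7%.
Aggregating (R2): 4.29% + 31.28% + 7% = 42.57%.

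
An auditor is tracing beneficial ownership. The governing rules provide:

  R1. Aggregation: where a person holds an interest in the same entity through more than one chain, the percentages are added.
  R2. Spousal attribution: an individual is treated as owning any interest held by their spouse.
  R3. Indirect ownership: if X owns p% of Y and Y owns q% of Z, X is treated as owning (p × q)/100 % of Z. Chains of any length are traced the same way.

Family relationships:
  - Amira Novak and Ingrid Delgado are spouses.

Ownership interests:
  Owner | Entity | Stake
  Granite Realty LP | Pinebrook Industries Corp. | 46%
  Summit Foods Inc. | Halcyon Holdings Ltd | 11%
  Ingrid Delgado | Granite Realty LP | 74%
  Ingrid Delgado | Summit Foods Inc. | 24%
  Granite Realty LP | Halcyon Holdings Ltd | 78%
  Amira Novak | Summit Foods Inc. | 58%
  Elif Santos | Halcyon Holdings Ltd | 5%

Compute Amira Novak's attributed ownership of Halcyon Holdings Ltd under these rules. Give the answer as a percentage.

66.74%

By spousal attribution (R2), Amira Novak is treated as also owning Ingrid Delgado's interest in Summit Foods Inc, giving 58% + 24% = 82%.
By spousal attribution (R2), Amira Novak is treated as owning Ingrid Delgado's 74% interest in Granite Realty LP.
Chain via Summit Foods Inc. (R3): 82% × 11% = 9.02% of Halcyon Holdings Ltd.
Chain via Granite Realty LP (R3): 74% × 78% = 57.72% of Halcyon Holdings Ltd.
Aggregating (R1): 9.02% + 57.72% = 66.74%.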